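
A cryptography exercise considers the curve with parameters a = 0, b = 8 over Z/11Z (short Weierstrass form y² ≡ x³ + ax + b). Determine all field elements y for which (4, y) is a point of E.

none

x³ + 0x + 8 = 72 ≡ 6 (mod 11).
6 is a non-residue mod 11; no y exists.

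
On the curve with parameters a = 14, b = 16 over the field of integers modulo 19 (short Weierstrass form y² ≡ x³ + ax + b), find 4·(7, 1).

Write Q = (7, 1).
Double-and-add on 4 = (100)₂. Start with Q = (7, 1) for the leading 1-bit.
double: tangent at (7, 1): λ = (3·7² + 14)/(2·1) ≡ 9/2. 2⁻¹ ≡ 10 (mod 19), so λ ≡ 9·10 ≡ 14.
  x = λ² - 7 - 7 = 196 - 14 ≡ 11; y = λ·(7 - 11) - 1 ≡ 0. → (11, 0)
double: (11, 0) + (11, 0): same x and y₁ ≡ -y₂, so the sum is the point at infinity.

O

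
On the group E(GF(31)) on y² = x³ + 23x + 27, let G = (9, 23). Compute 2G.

(7, 29)

tangent at (9, 23): λ = (3·9² + 23)/(2·23) ≡ 18/15. 15⁻¹ ≡ 29 (mod 31), so λ ≡ 18·29 ≡ 26.
  x = λ² - 9 - 9 = 676 - 18 ≡ 7; y = λ·(9 - 7) - 23 ≡ 29. → (7, 29)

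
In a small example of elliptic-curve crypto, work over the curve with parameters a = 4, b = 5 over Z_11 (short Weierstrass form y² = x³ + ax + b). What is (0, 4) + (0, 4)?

(3, 0)

tangent at (0, 4): λ = (3·0² + 4)/(2·4) ≡ 4/8. 8⁻¹ ≡ 7 (mod 11), so λ ≡ 4·7 ≡ 6.
  x = λ² - 0 - 0 = 36 - 0 ≡ 3; y = λ·(0 - 3) - 4 ≡ 0. → (3, 0)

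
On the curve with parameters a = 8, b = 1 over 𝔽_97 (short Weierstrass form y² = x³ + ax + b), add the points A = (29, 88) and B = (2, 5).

(35, 66)

(29, 88) + (2, 5). λ = (5 - 88)/(2 - 29) ≡ 14/70 mod 97. 70⁻¹ ≡ 79 (mod 97), so λ ≡ 39.
  x = λ² - 29 - 2 = 1521 - 31 ≡ 35; y = λ·(29 - 35) - 88 ≡ 66. → (35, 66)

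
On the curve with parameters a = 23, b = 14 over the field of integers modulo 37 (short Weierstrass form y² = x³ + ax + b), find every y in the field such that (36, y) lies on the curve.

x³ + 23x + 14 = 47498 ≡ 27 (mod 37).
Square roots of 27 mod 37: 8 and 29 (since 8² = 64 ≡ 27).

8, 29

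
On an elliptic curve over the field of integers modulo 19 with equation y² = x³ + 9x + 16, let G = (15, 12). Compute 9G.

(7, 17)

Double-and-add on 9 = (1001)₂. Start with G = (15, 12) for the leading 1-bit.
double: tangent at (15, 12): λ = (3·15² + 9)/(2·12) ≡ 0/5. 5⁻¹ ≡ 4 (mod 19), so λ ≡ 0·4 ≡ 0.
  x = λ² - 15 - 15 = 0 - 30 ≡ 8; y = λ·(15 - 8) - 12 ≡ 7. → (8, 7)
double: tangent at (8, 7): λ = (3·8² + 9)/(2·7) ≡ 11/14. 14⁻¹ ≡ 15 (mod 19), so λ ≡ 11·15 ≡ 13.
  x = λ² - 8 - 8 = 169 - 16 ≡ 1; y = λ·(8 - 1) - 7 ≡ 8. → (1, 8)
double: tangent at (1, 8): λ = (3·1² + 9)/(2·8) ≡ 12/16. 16⁻¹ ≡ 6 (mod 19), so λ ≡ 12·6 ≡ 15.
  x = λ² - 1 - 1 = 225 - 2 ≡ 14; y = λ·(1 - 14) - 8 ≡ 6. → (14, 6)
add G: (14, 6) + (15, 12). λ = (12 - 6)/(15 - 14) ≡ 6/1 mod 19. 1⁻¹ ≡ 1 (mod 19), so λ ≡ 6.
  x = λ² - 14 - 15 = 36 - 29 ≡ 7; y = λ·(14 - 7) - 6 ≡ 17. → (7, 17)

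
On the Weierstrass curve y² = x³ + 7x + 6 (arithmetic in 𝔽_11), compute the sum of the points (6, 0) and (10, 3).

(6, 0) + (10, 3). λ = (3 - 0)/(10 - 6) ≡ 3/4 mod 11. 4⁻¹ ≡ 3 (mod 11), so λ ≡ 9.
  x = λ² - 6 - 10 = 81 - 16 ≡ 10; y = λ·(6 - 10) - 0 ≡ 8. → (10, 8)

(10, 8)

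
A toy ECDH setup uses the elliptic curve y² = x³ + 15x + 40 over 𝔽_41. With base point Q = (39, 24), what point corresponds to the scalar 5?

(18, 22)

Double-and-add on 5 = (101)₂. Start with Q = (39, 24) for the leading 1-bit.
double: tangent at (39, 24): λ = (3·39² + 15)/(2·24) ≡ 27/7. 7⁻¹ ≡ 6 (mod 41), so λ ≡ 27·6 ≡ 39.
  x = λ² - 39 - 39 = 1521 - 78 ≡ 8; y = λ·(39 - 8) - 24 ≡ 37. → (8, 37)
double: tangent at (8, 37): λ = (3·8² + 15)/(2·37) ≡ 2/33. 33⁻¹ ≡ 5 (mod 41), so λ ≡ 2·5 ≡ 10.
  x = λ² - 8 - 8 = 100 - 16 ≡ 2; y = λ·(8 - 2) - 37 ≡ 23. → (2, 23)
add Q: (2, 23) + (39, 24). λ = (24 - 23)/(39 - 2) ≡ 1/37 mod 41. 37⁻¹ ≡ 10 (mod 41) since 37·10 = 370 ≡ 1, so λ ≡ 10.
  x = λ² - 2 - 39 = 100 - 41 ≡ 18; y = λ·(2 - 18) - 23 ≡ 22. → (18, 22)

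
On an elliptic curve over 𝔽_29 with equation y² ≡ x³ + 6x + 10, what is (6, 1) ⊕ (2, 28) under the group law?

(6, 1) + (2, 28). λ = (28 - 1)/(2 - 6) ≡ 27/25 mod 29. 25⁻¹ ≡ 7 (mod 29) since 25·7 = 175 ≡ 1, so λ ≡ 15.
  x = λ² - 6 - 2 = 225 - 8 ≡ 14; y = λ·(6 - 14) - 1 ≡ 24. → (14, 24)

(14, 24)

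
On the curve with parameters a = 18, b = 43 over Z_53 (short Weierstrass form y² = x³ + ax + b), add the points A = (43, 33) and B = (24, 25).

(22, 40)

(43, 33) + (24, 25). λ = (25 - 33)/(24 - 43) ≡ 45/34 mod 53. 34⁻¹ ≡ 39 (mod 53), so λ ≡ 6.
  x = λ² - 43 - 24 = 36 - 67 ≡ 22; y = λ·(43 - 22) - 33 ≡ 40. → (22, 40)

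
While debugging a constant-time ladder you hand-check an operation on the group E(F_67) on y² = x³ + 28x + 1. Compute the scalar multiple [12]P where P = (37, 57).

Double-and-add on 12 = (1100)₂. Start with P = (37, 57) for the leading 1-bit.
double: tangent at (37, 57): λ = (3·37² + 28)/(2·57) ≡ 48/47. 47⁻¹ ≡ 10 (mod 67) since 47·10 = 470 ≡ 1, so λ ≡ 48·10 ≡ 11.
  x = λ² - 37 - 37 = 121 - 74 ≡ 47; y = λ·(37 - 47) - 57 ≡ 34. → (47, 34)
add P: (47, 34) + (37, 57). λ = (57 - 34)/(37 - 47) ≡ 23/57 mod 67. 57⁻¹ ≡ 20 (mod 67) since 57·20 = 1140 ≡ 1, so λ ≡ 58.
  x = λ² - 47 - 37 = 3364 - 84 ≡ 64; y = λ·(47 - 64) - 34 ≡ 52. → (64, 52)
double: tangent at (64, 52): λ = (3·64² + 28)/(2·52) ≡ 55/37. 37⁻¹ ≡ 29 (mod 67) since 37·29 = 1073 ≡ 1, so λ ≡ 55·29 ≡ 54.
  x = λ² - 64 - 64 = 2916 - 128 ≡ 41; y = λ·(64 - 41) - 52 ≡ 51. → (41, 51)
double: tangent at (41, 51): λ = (3·41² + 28)/(2·51) ≡ 46/35. 35⁻¹ ≡ 23 (mod 67), so λ ≡ 46·23 ≡ 53.
  x = λ² - 41 - 41 = 2809 - 82 ≡ 47; y = λ·(41 - 47) - 51 ≡ 33. → (47, 33)

(47, 33)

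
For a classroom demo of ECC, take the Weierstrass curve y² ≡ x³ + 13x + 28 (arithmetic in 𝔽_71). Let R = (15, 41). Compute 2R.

(45, 19)

tangent at (15, 41): λ = (3·15² + 13)/(2·41) ≡ 49/11. 11⁻¹ ≡ 13 (mod 71) since 11·13 = 143 ≡ 1, so λ ≡ 49·13 ≡ 69.
  x = λ² - 15 - 15 = 4761 - 30 ≡ 45; y = λ·(15 - 45) - 41 ≡ 19. → (45, 19)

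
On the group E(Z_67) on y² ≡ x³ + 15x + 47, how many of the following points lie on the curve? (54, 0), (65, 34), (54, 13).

(54, 0): 0² ≡ 0, rhs ≡ 0 → on.
(65, 34): 34² ≡ 17, rhs ≡ 9 → off.
(54, 13): 13² ≡ 35, rhs ≡ 0 → off.

1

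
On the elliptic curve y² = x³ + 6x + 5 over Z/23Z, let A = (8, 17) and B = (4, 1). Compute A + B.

(4, 22)

(8, 17) + (4, 1). λ = (1 - 17)/(4 - 8) ≡ 7/19 mod 23. 19⁻¹ ≡ 17 (mod 23), so λ ≡ 4.
  x = λ² - 8 - 4 = 16 - 12 ≡ 4; y = λ·(8 - 4) - 17 ≡ 22. → (4, 22)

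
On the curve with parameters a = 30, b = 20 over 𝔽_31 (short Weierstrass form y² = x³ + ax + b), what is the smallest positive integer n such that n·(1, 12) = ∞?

4

2P: tangent at (1, 12): λ = (3·1² + 30)/(2·12) ≡ 2/24. 24⁻¹ ≡ 22 (mod 31), so λ ≡ 2·22 ≡ 13.
  x = λ² - 1 - 1 = 169 - 2 ≡ 12; y = λ·(1 - 12) - 12 ≡ 0. → (12, 0)
3P: (12, 0) + (1, 12). λ = (12 - 0)/(1 - 12) ≡ 12/20 mod 31. 20⁻¹ ≡ 14 (mod 31) since 20·14 = 280 ≡ 1, so λ ≡ 13.
  x = λ² - 12 - 1 = 169 - 13 ≡ 1; y = λ·(12 - 1) - 0 ≡ 19. → (1, 19)
4P: (1, 19) + (1, 12): same x and y₁ ≡ -y₂, so the sum is ∞.
4P = ∞, so the order is 4.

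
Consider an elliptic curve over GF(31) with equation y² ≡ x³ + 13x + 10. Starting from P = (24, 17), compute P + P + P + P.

Double-and-add on 4 = (100)₂. Start with P = (24, 17) for the leading 1-bit.
double: tangent at (24, 17): λ = (3·24² + 13)/(2·17) ≡ 5/3. 3⁻¹ ≡ 21 (mod 31) since 3·21 = 63 ≡ 1, so λ ≡ 5·21 ≡ 12.
  x = λ² - 24 - 24 = 144 - 48 ≡ 3; y = λ·(24 - 3) - 17 ≡ 18. → (3, 18)
double: tangent at (3, 18): λ = (3·3² + 13)/(2·18) ≡ 9/5. 5⁻¹ ≡ 25 (mod 31) since 5·25 = 125 ≡ 1, so λ ≡ 9·25 ≡ 8.
  x = λ² - 3 - 3 = 64 - 6 ≡ 27; y = λ·(3 - 27) - 18 ≡ 7. → (27, 7)

(27, 7)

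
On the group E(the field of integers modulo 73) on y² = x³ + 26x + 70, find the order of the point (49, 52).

2P: tangent at (49, 52): λ = (3·49² + 26)/(2·52) ≡ 2/31. 31⁻¹ ≡ 33 (mod 73), so λ ≡ 2·33 ≡ 66.
  x = λ² - 49 - 49 = 4356 - 98 ≡ 24; y = λ·(49 - 24) - 52 ≡ 65. → (24, 65)
3P: (24, 65) + (49, 52). λ = (52 - 65)/(49 - 24) ≡ 60/25 mod 73. 25⁻¹ ≡ 38 (mod 73) since 25·38 = 950 ≡ 1, so λ ≡ 17.
  x = λ² - 24 - 49 = 289 - 73 ≡ 70; y = λ·(24 - 70) - 65 ≡ 29. → (70, 29)
4P: (70, 29) + (49, 52). λ = (52 - 29)/(49 - 70) ≡ 23/52 mod 73. 52⁻¹ ≡ 66 (mod 73), so λ ≡ 58.
  x = λ² - 70 - 49 = 3364 - 119 ≡ 33; y = λ·(70 - 33) - 29 ≡ 0. → (33, 0)
5P: (33, 0) + (49, 52). λ = (52 - 0)/(49 - 33) ≡ 52/16 mod 73. 16⁻¹ ≡ 32 (mod 73), so λ ≡ 58.
  x = λ² - 33 - 49 = 3364 - 82 ≡ 70; y = λ·(33 - 70) - 0 ≡ 44. → (70, 44)
6P: (70, 44) + (49, 52). λ = (52 - 44)/(49 - 70) ≡ 8/52 mod 73. 52⁻¹ ≡ 66 (mod 73), so λ ≡ 17.
  x = λ² - 70 - 49 = 289 - 119 ≡ 24; y = λ·(70 - 24) - 44 ≡ 8. → (24, 8)
7P: (24, 8) + (49, 52). λ = (52 - 8)/(49 - 24) ≡ 44/25 mod 73. 25⁻¹ ≡ 38 (mod 73), so λ ≡ 66.
  x = λ² - 24 - 49 = 4356 - 73 ≡ 49; y = λ·(24 - 49) - 8 ≡ 21. → (49, 21)
8P: (49, 21) + (49, 52): same x and y₁ ≡ -y₂, so the sum is ∞.
8P = ∞, so the order is 8.

8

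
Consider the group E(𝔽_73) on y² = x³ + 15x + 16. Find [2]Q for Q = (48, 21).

tangent at (48, 21): λ = (3·48² + 15)/(2·21) ≡ 65/42. 42⁻¹ ≡ 40 (mod 73), so λ ≡ 65·40 ≡ 45.
  x = λ² - 48 - 48 = 2025 - 96 ≡ 31; y = λ·(48 - 31) - 21 ≡ 14. → (31, 14)

(31, 14)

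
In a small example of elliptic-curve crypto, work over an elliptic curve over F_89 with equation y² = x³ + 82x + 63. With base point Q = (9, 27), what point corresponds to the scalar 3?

Repeated addition: build up to 3Q.
2Q: tangent at (9, 27): λ = (3·9² + 82)/(2·27) ≡ 58/54. 54⁻¹ ≡ 61 (mod 89), so λ ≡ 58·61 ≡ 67.
  x = λ² - 9 - 9 = 4489 - 18 ≡ 21; y = λ·(9 - 21) - 27 ≡ 59. → (21, 59)
3Q: (21, 59) + (9, 27). λ = (27 - 59)/(9 - 21) ≡ 57/77 mod 89. 77⁻¹ ≡ 37 (mod 89), so λ ≡ 62.
  x = λ² - 21 - 9 = 3844 - 30 ≡ 76; y = λ·(21 - 76) - 59 ≡ 2. → (76, 2)

(76, 2)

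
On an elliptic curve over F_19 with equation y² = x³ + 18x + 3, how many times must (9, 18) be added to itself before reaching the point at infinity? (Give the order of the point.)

2P: tangent at (9, 18): λ = (3·9² + 18)/(2·18) ≡ 14/17. 17⁻¹ ≡ 9 (mod 19) since 17·9 = 153 ≡ 1, so λ ≡ 14·9 ≡ 12.
  x = λ² - 9 - 9 = 144 - 18 ≡ 12; y = λ·(9 - 12) - 18 ≡ 3. → (12, 3)
3P: (12, 3) + (9, 18). λ = (18 - 3)/(9 - 12) ≡ 15/16 mod 19. 16⁻¹ ≡ 6 (mod 19), so λ ≡ 14.
  x = λ² - 12 - 9 = 196 - 21 ≡ 4; y = λ·(12 - 4) - 3 ≡ 14. → (4, 14)
4P: (4, 14) + (9, 18). λ = (18 - 14)/(9 - 4) ≡ 4/5 mod 19. 5⁻¹ ≡ 4 (mod 19) since 5·4 = 20 ≡ 1, so λ ≡ 16.
  x = λ² - 4 - 9 = 256 - 13 ≡ 15; y = λ·(4 - 15) - 14 ≡ 0. → (15, 0)
5P: (15, 0) + (9, 18). λ = (18 - 0)/(9 - 15) ≡ 18/13 mod 19. 13⁻¹ ≡ 3 (mod 19), so λ ≡ 16.
  x = λ² - 15 - 9 = 256 - 24 ≡ 4; y = λ·(15 - 4) - 0 ≡ 5. → (4, 5)
6P: (4, 5) + (9, 18). λ = (18 - 5)/(9 - 4) ≡ 13/5 mod 19. 5⁻¹ ≡ 4 (mod 19) since 5·4 = 20 ≡ 1, so λ ≡ 14.
  x = λ² - 4 - 9 = 196 - 13 ≡ 12; y = λ·(4 - 12) - 5 ≡ 16. → (12, 16)
7P: (12, 16) + (9, 18). λ = (18 - 16)/(9 - 12) ≡ 2/16 mod 19. 16⁻¹ ≡ 6 (mod 19) since 16·6 = 96 ≡ 1, so λ ≡ 12.
  x = λ² - 12 - 9 = 144 - 21 ≡ 9; y = λ·(12 - 9) - 16 ≡ 1. → (9, 1)
8P: (9, 1) + (9, 18): same x and y₁ ≡ -y₂, so the sum is the point at infinity.
8P = the point at infinity, so the order is 8.

8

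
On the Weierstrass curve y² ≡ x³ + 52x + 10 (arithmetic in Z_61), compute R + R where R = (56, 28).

(11, 49)

tangent at (56, 28): λ = (3·56² + 52)/(2·28) ≡ 5/56. 56⁻¹ ≡ 12 (mod 61) since 56·12 = 672 ≡ 1, so λ ≡ 5·12 ≡ 60.
  x = λ² - 56 - 56 = 3600 - 112 ≡ 11; y = λ·(56 - 11) - 28 ≡ 49. → (11, 49)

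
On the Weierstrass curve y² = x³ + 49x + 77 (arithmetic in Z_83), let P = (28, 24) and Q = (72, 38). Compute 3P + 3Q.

First 3P:
Repeated addition: build up to 3P.
2P: tangent at (28, 24): λ = (3·28² + 49)/(2·24) ≡ 77/48. 48⁻¹ ≡ 64 (mod 83) since 48·64 = 3072 ≡ 1, so λ ≡ 77·64 ≡ 31.
  x = λ² - 28 - 28 = 961 - 56 ≡ 75; y = λ·(28 - 75) - 24 ≡ 13. → (75, 13)
3P: (75, 13) + (28, 24). λ = (24 - 13)/(28 - 75) ≡ 11/36 mod 83. 36⁻¹ ≡ 30 (mod 83) since 36·30 = 1080 ≡ 1, so λ ≡ 81.
  x = λ² - 75 - 28 = 6561 - 103 ≡ 67; y = λ·(75 - 67) - 13 ≡ 54. → (67, 54)
3P = (67, 54).
Next 3Q:
Repeated addition: build up to 3Q.
2Q: tangent at (72, 38): λ = (3·72² + 49)/(2·38) ≡ 80/76. 76⁻¹ ≡ 71 (mod 83), so λ ≡ 80·71 ≡ 36.
  x = λ² - 72 - 72 = 1296 - 144 ≡ 73; y = λ·(72 - 73) - 38 ≡ 9. → (73, 9)
3Q: (73, 9) + (72, 38). λ = (38 - 9)/(72 - 73) ≡ 29/82 mod 83. 82⁻¹ ≡ 82 (mod 83), so λ ≡ 54.
  x = λ² - 73 - 72 = 2916 - 145 ≡ 32; y = λ·(73 - 32) - 9 ≡ 47. → (32, 47)
3Q = (32, 47).
Finally 3P + 3Q:
(67, 54) + (32, 47). λ = (47 - 54)/(32 - 67) ≡ 76/48 mod 83. 48⁻¹ ≡ 64 (mod 83), so λ ≡ 50.
  x = λ² - 67 - 32 = 2500 - 99 ≡ 77; y = λ·(67 - 77) - 54 ≡ 27. → (77, 27)

(77, 27)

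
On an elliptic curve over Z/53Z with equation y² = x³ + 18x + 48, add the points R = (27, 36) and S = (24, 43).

(31, 44)

(27, 36) + (24, 43). λ = (43 - 36)/(24 - 27) ≡ 7/50 mod 53. 50⁻¹ ≡ 35 (mod 53), so λ ≡ 33.
  x = λ² - 27 - 24 = 1089 - 51 ≡ 31; y = λ·(27 - 31) - 36 ≡ 44. → (31, 44)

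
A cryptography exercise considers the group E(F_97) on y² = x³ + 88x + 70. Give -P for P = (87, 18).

-(87, 18) = (87, -18 mod 97) = (87, 79).

(87, 79)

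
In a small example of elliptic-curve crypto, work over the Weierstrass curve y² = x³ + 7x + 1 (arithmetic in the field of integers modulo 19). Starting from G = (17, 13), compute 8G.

Double-and-add on 8 = (1000)₂. Start with G = (17, 13) for the leading 1-bit.
double: tangent at (17, 13): λ = (3·17² + 7)/(2·13) ≡ 0/7. 7⁻¹ ≡ 11 (mod 19), so λ ≡ 0·11 ≡ 0.
  x = λ² - 17 - 17 = 0 - 34 ≡ 4; y = λ·(17 - 4) - 13 ≡ 6. → (4, 6)
double: tangent at (4, 6): λ = (3·4² + 7)/(2·6) ≡ 17/12. 12⁻¹ ≡ 8 (mod 19), so λ ≡ 17·8 ≡ 3.
  x = λ² - 4 - 4 = 9 - 8 ≡ 1; y = λ·(4 - 1) - 6 ≡ 3. → (1, 3)
double: tangent at (1, 3): λ = (3·1² + 7)/(2·3) ≡ 10/6. 6⁻¹ ≡ 16 (mod 19), so λ ≡ 10·16 ≡ 8.
  x = λ² - 1 - 1 = 64 - 2 ≡ 5; y = λ·(1 - 5) - 3 ≡ 3. → (5, 3)

(5, 3)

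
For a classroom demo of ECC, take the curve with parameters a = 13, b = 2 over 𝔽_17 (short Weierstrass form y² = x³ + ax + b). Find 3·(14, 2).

(15, 11)

Write G = (14, 2).
Repeated addition: build up to 3G.
2G: tangent at (14, 2): λ = (3·14² + 13)/(2·2) ≡ 6/4. 4⁻¹ ≡ 13 (mod 17) since 4·13 = 52 ≡ 1, so λ ≡ 6·13 ≡ 10.
  x = λ² - 14 - 14 = 100 - 28 ≡ 4; y = λ·(14 - 4) - 2 ≡ 13. → (4, 13)
3G: (4, 13) + (14, 2). λ = (2 - 13)/(14 - 4) ≡ 6/10 mod 17. 10⁻¹ ≡ 12 (mod 17), so λ ≡ 4.
  x = λ² - 4 - 14 = 16 - 18 ≡ 15; y = λ·(4 - 15) - 13 ≡ 11. → (15, 11)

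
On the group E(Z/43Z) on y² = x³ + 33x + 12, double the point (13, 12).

tangent at (13, 12): λ = (3·13² + 33)/(2·12) ≡ 24/24. 24⁻¹ ≡ 9 (mod 43) since 24·9 = 216 ≡ 1, so λ ≡ 24·9 ≡ 1.
  x = λ² - 13 - 13 = 1 - 26 ≡ 18; y = λ·(13 - 18) - 12 ≡ 26. → (18, 26)

(18, 26)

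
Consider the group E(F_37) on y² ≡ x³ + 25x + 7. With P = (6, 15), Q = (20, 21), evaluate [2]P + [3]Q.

(14, 17)

First 2P:
Repeated addition: build up to 2P.
2P: tangent at (6, 15): λ = (3·6² + 25)/(2·15) ≡ 22/30. 30⁻¹ ≡ 21 (mod 37), so λ ≡ 22·21 ≡ 18.
  x = λ² - 6 - 6 = 324 - 12 ≡ 16; y = λ·(6 - 16) - 15 ≡ 27. → (16, 27)
2P = (16, 27).
Next 3Q:
Repeated addition: build up to 3Q.
2Q: tangent at (20, 21): λ = (3·20² + 25)/(2·21) ≡ 4/5. 5⁻¹ ≡ 15 (mod 37) since 5·15 = 75 ≡ 1, so λ ≡ 4·15 ≡ 23.
  x = λ² - 20 - 20 = 529 - 40 ≡ 8; y = λ·(20 - 8) - 21 ≡ 33. → (8, 33)
3Q: (8, 33) + (20, 21). λ = (21 - 33)/(20 - 8) ≡ 25/12 mod 37. 12⁻¹ ≡ 34 (mod 37) since 12·34 = 408 ≡ 1, so λ ≡ 36.
  x = λ² - 8 - 20 = 1296 - 28 ≡ 10; y = λ·(8 - 10) - 33 ≡ 6. → (10, 6)
3Q = (10, 6).
Finally 2P + 3Q:
(16, 27) + (10, 6). λ = (6 - 27)/(10 - 16) ≡ 16/31 mod 37. 31⁻¹ ≡ 6 (mod 37), so λ ≡ 22.
  x = λ² - 16 - 10 = 484 - 26 ≡ 14; y = λ·(16 - 14) - 27 ≡ 17. → (14, 17)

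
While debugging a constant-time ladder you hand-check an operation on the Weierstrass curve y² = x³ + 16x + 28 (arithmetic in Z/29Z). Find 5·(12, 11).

Write G = (12, 11).
Repeated addition: build up to 5G.
2G: tangent at (12, 11): λ = (3·12² + 16)/(2·11) ≡ 13/22. 22⁻¹ ≡ 4 (mod 29), so λ ≡ 13·4 ≡ 23.
  x = λ² - 12 - 12 = 529 - 24 ≡ 12; y = λ·(12 - 12) - 11 ≡ 18. → (12, 18)
3G: (12, 18) + (12, 11): same x and y₁ ≡ -y₂, so the sum is O.
4G: O + (12, 11) = (12, 11) (identity).
5G: tangent at (12, 11): λ = (3·12² + 16)/(2·11) ≡ 13/22. 22⁻¹ ≡ 4 (mod 29), so λ ≡ 13·4 ≡ 23.
  x = λ² - 12 - 12 = 529 - 24 ≡ 12; y = λ·(12 - 12) - 11 ≡ 18. → (12, 18)

(12, 18)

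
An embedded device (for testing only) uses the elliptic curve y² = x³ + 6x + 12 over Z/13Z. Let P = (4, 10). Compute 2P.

tangent at (4, 10): λ = (3·4² + 6)/(2·10) ≡ 2/7. 7⁻¹ ≡ 2 (mod 13), so λ ≡ 2·2 ≡ 4.
  x = λ² - 4 - 4 = 16 - 8 ≡ 8; y = λ·(4 - 8) - 10 ≡ 0. → (8, 0)

(8, 0)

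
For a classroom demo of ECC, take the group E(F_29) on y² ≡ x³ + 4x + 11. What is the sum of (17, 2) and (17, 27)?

O

The two points share x = 17 and their y-coordinates satisfy 2 + 27 ≡ 0 (mod 29), so they are inverses. Their sum is 𝒪.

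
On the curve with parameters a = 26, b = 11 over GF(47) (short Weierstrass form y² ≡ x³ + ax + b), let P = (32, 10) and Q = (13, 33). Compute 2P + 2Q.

First 2P:
Repeated addition: build up to 2P.
2P: tangent at (32, 10): λ = (3·32² + 26)/(2·10) ≡ 43/20. 20⁻¹ ≡ 40 (mod 47), so λ ≡ 43·40 ≡ 28.
  x = λ² - 32 - 32 = 784 - 64 ≡ 15; y = λ·(32 - 15) - 10 ≡ 43. → (15, 43)
2P = (15, 43).
Next 2Q:
Repeated addition: build up to 2Q.
2Q: tangent at (13, 33): λ = (3·13² + 26)/(2·33) ≡ 16/19. 19⁻¹ ≡ 5 (mod 47), so λ ≡ 16·5 ≡ 33.
  x = λ² - 13 - 13 = 1089 - 26 ≡ 29; y = λ·(13 - 29) - 33 ≡ 3. → (29, 3)
2Q = (29, 3).
Finally 2P + 2Q:
(15, 43) + (29, 3). λ = (3 - 43)/(29 - 15) ≡ 7/14 mod 47. 14⁻¹ ≡ 37 (mod 47), so λ ≡ 24.
  x = λ² - 15 - 29 = 576 - 44 ≡ 15; y = λ·(15 - 15) - 43 ≡ 4. → (15, 4)

(15, 4)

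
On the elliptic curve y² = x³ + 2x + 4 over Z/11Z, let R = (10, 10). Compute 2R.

tangent at (10, 10): λ = (3·10² + 2)/(2·10) ≡ 5/9. 9⁻¹ ≡ 5 (mod 11), so λ ≡ 5·5 ≡ 3.
  x = λ² - 10 - 10 = 9 - 20 ≡ 0; y = λ·(10 - 0) - 10 ≡ 9. → (0, 9)

(0, 9)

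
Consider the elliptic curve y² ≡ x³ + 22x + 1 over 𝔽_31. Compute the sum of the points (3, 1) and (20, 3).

(27, 29)

(3, 1) + (20, 3). λ = (3 - 1)/(20 - 3) ≡ 2/17 mod 31. 17⁻¹ ≡ 11 (mod 31), so λ ≡ 22.
  x = λ² - 3 - 20 = 484 - 23 ≡ 27; y = λ·(3 - 27) - 1 ≡ 29. → (27, 29)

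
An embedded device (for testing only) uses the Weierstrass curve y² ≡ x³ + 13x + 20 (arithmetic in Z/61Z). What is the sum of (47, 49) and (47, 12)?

The two points share x = 47 and their y-coordinates satisfy 49 + 12 ≡ 0 (mod 61), so they are inverses. Their sum is the point at infinity.

O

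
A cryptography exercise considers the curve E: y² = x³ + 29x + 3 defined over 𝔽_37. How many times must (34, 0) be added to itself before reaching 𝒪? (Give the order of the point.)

2P: (34, 0) + (34, 0): same x and y₁ ≡ -y₂, so the sum is 𝒪.
2P = 𝒪, so the order is 2.

2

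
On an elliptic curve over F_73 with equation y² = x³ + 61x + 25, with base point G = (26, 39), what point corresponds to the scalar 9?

Repeated addition: build up to 9G.
2G: tangent at (26, 39): λ = (3·26² + 61)/(2·39) ≡ 45/5. 5⁻¹ ≡ 44 (mod 73), so λ ≡ 45·44 ≡ 9.
  x = λ² - 26 - 26 = 81 - 52 ≡ 29; y = λ·(26 - 29) - 39 ≡ 7. → (29, 7)
3G: (29, 7) + (26, 39). λ = (39 - 7)/(26 - 29) ≡ 32/70 mod 73. 70⁻¹ ≡ 24 (mod 73), so λ ≡ 38.
  x = λ² - 29 - 26 = 1444 - 55 ≡ 2; y = λ·(29 - 2) - 7 ≡ 70. → (2, 70)
4G: (2, 70) + (26, 39). λ = (39 - 70)/(26 - 2) ≡ 42/24 mod 73. 24⁻¹ ≡ 70 (mod 73) since 24·70 = 1680 ≡ 1, so λ ≡ 20.
  x = λ² - 2 - 26 = 400 - 28 ≡ 7; y = λ·(2 - 7) - 70 ≡ 49. → (7, 49)
5G: (7, 49) + (26, 39). λ = (39 - 49)/(26 - 7) ≡ 63/19 mod 73. 19⁻¹ ≡ 50 (mod 73), so λ ≡ 11.
  x = λ² - 7 - 26 = 121 - 33 ≡ 15; y = λ·(7 - 15) - 49 ≡ 9. → (15, 9)
6G: (15, 9) + (26, 39). λ = (39 - 9)/(26 - 15) ≡ 30/11 mod 73. 11⁻¹ ≡ 20 (mod 73), so λ ≡ 16.
  x = λ² - 15 - 26 = 256 - 41 ≡ 69; y = λ·(15 - 69) - 9 ≡ 3. → (69, 3)
7G: (69, 3) + (26, 39). λ = (39 - 3)/(26 - 69) ≡ 36/30 mod 73. 30⁻¹ ≡ 56 (mod 73), so λ ≡ 45.
  x = λ² - 69 - 26 = 2025 - 95 ≡ 32; y = λ·(69 - 32) - 3 ≡ 56. → (32, 56)
8G: (32, 56) + (26, 39). λ = (39 - 56)/(26 - 32) ≡ 56/67 mod 73. 67⁻¹ ≡ 12 (mod 73) since 67·12 = 804 ≡ 1, so λ ≡ 15.
  x = λ² - 32 - 26 = 225 - 58 ≡ 21; y = λ·(32 - 21) - 56 ≡ 36. → (21, 36)
9G: (21, 36) + (26, 39). λ = (39 - 36)/(26 - 21) ≡ 3/5 mod 73. 5⁻¹ ≡ 44 (mod 73), so λ ≡ 59.
  x = λ² - 21 - 26 = 3481 - 47 ≡ 3; y = λ·(21 - 3) - 36 ≡ 4. → (3, 4)

(3, 4)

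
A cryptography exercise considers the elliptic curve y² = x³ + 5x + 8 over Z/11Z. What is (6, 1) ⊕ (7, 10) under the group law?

(2, 2)

(6, 1) + (7, 10). λ = (10 - 1)/(7 - 6) ≡ 9/1 mod 11. 1⁻¹ ≡ 1 (mod 11) since 1·1 = 1 ≡ 1, so λ ≡ 9.
  x = λ² - 6 - 7 = 81 - 13 ≡ 2; y = λ·(6 - 2) - 1 ≡ 2. → (2, 2)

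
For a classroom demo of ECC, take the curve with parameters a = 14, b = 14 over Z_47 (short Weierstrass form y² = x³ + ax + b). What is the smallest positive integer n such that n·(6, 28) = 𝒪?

12

2P: tangent at (6, 28): λ = (3·6² + 14)/(2·28) ≡ 28/9. 9⁻¹ ≡ 21 (mod 47), so λ ≡ 28·21 ≡ 24.
  x = λ² - 6 - 6 = 576 - 12 ≡ 0; y = λ·(6 - 0) - 28 ≡ 22. → (0, 22)
3P: (0, 22) + (6, 28). λ = (28 - 22)/(6 - 0) ≡ 6/6 mod 47. 6⁻¹ ≡ 8 (mod 47), so λ ≡ 1.
  x = λ² - 0 - 6 = 1 - 6 ≡ 42; y = λ·(0 - 42) - 22 ≡ 30. → (42, 30)
4P: (42, 30) + (6, 28). λ = (28 - 30)/(6 - 42) ≡ 45/11 mod 47. 11⁻¹ ≡ 30 (mod 47), so λ ≡ 34.
  x = λ² - 42 - 6 = 1156 - 48 ≡ 27; y = λ·(42 - 27) - 30 ≡ 10. → (27, 10)
5P: (27, 10) + (6, 28). λ = (28 - 10)/(6 - 27) ≡ 18/26 mod 47. 26⁻¹ ≡ 38 (mod 47), so λ ≡ 26.
  x = λ² - 27 - 6 = 676 - 33 ≡ 32; y = λ·(27 - 32) - 10 ≡ 1. → (32, 1)
6P: (32, 1) + (6, 28). λ = (28 - 1)/(6 - 32) ≡ 27/21 mod 47. 21⁻¹ ≡ 9 (mod 47), so λ ≡ 8.
  x = λ² - 32 - 6 = 64 - 38 ≡ 26; y = λ·(32 - 26) - 1 ≡ 0. → (26, 0)
7P: (26, 0) + (6, 28). λ = (28 - 0)/(6 - 26) ≡ 28/27 mod 47. 27⁻¹ ≡ 7 (mod 47) since 27·7 = 189 ≡ 1, so λ ≡ 8.
  x = λ² - 26 - 6 = 64 - 32 ≡ 32; y = λ·(26 - 32) - 0 ≡ 46. → (32, 46)
8P: (32, 46) + (6, 28). λ = (28 - 46)/(6 - 32) ≡ 29/21 mod 47. 21⁻¹ ≡ 9 (mod 47) since 21·9 = 189 ≡ 1, so λ ≡ 26.
  x = λ² - 32 - 6 = 676 - 38 ≡ 27; y = λ·(32 - 27) - 46 ≡ 37. → (27, 37)
9P: (27, 37) + (6, 28). λ = (28 - 37)/(6 - 27) ≡ 38/26 mod 47. 26⁻¹ ≡ 38 (mod 47), so λ ≡ 34.
  x = λ² - 27 - 6 = 1156 - 33 ≡ 42; y = λ·(27 - 42) - 37 ≡ 17. → (42, 17)
10P: (42, 17) + (6, 28). λ = (28 - 17)/(6 - 42) ≡ 11/11 mod 47. 11⁻¹ ≡ 30 (mod 47), so λ ≡ 1.
  x = λ² - 42 - 6 = 1 - 48 ≡ 0; y = λ·(42 - 0) - 17 ≡ 25. → (0, 25)
11P: (0, 25) + (6, 28). λ = (28 - 25)/(6 - 0) ≡ 3/6 mod 47. 6⁻¹ ≡ 8 (mod 47), so λ ≡ 24.
  x = λ² - 0 - 6 = 576 - 6 ≡ 6; y = λ·(0 - 6) - 25 ≡ 19. → (6, 19)
12P: (6, 19) + (6, 28): same x and y₁ ≡ -y₂, so the sum is 𝒪.
12P = 𝒪, so the order is 12.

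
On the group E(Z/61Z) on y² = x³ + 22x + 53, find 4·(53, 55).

Write P = (53, 55).
Double-and-add on 4 = (100)₂. Start with P = (53, 55) for the leading 1-bit.
double: tangent at (53, 55): λ = (3·53² + 22)/(2·55) ≡ 31/49. 49⁻¹ ≡ 5 (mod 61), so λ ≡ 31·5 ≡ 33.
  x = λ² - 53 - 53 = 1089 - 106 ≡ 7; y = λ·(53 - 7) - 55 ≡ 60. → (7, 60)
double: tangent at (7, 60): λ = (3·7² + 22)/(2·60) ≡ 47/59. 59⁻¹ ≡ 30 (mod 61), so λ ≡ 47·30 ≡ 7.
  x = λ² - 7 - 7 = 49 - 14 ≡ 35; y = λ·(7 - 35) - 60 ≡ 49. → (35, 49)

(35, 49)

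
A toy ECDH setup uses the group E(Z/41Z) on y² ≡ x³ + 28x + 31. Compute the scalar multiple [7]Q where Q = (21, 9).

(30, 14)

Repeated addition: build up to 7Q.
2Q: tangent at (21, 9): λ = (3·21² + 28)/(2·9) ≡ 39/18. 18⁻¹ ≡ 16 (mod 41), so λ ≡ 39·16 ≡ 9.
  x = λ² - 21 - 21 = 81 - 42 ≡ 39; y = λ·(21 - 39) - 9 ≡ 34. → (39, 34)
3Q: (39, 34) + (21, 9). λ = (9 - 34)/(21 - 39) ≡ 16/23 mod 41. 23⁻¹ ≡ 25 (mod 41), so λ ≡ 31.
  x = λ² - 39 - 21 = 961 - 60 ≡ 40; y = λ·(39 - 40) - 34 ≡ 17. → (40, 17)
4Q: (40, 17) + (21, 9). λ = (9 - 17)/(21 - 40) ≡ 33/22 mod 41. 22⁻¹ ≡ 28 (mod 41), so λ ≡ 22.
  x = λ² - 40 - 21 = 484 - 61 ≡ 13; y = λ·(40 - 13) - 17 ≡ 3. → (13, 3)
5Q: (13, 3) + (21, 9). λ = (9 - 3)/(21 - 13) ≡ 6/8 mod 41. 8⁻¹ ≡ 36 (mod 41) since 8·36 = 288 ≡ 1, so λ ≡ 11.
  x = λ² - 13 - 21 = 121 - 34 ≡ 5; y = λ·(13 - 5) - 3 ≡ 3. → (5, 3)
6Q: (5, 3) + (21, 9). λ = (9 - 3)/(21 - 5) ≡ 6/16 mod 41. 16⁻¹ ≡ 18 (mod 41), so λ ≡ 26.
  x = λ² - 5 - 21 = 676 - 26 ≡ 35; y = λ·(5 - 35) - 3 ≡ 37. → (35, 37)
7Q: (35, 37) + (21, 9). λ = (9 - 37)/(21 - 35) ≡ 13/27 mod 41. 27⁻¹ ≡ 38 (mod 41), so λ ≡ 2.
  x = λ² - 35 - 21 = 4 - 56 ≡ 30; y = λ·(35 - 30) - 37 ≡ 14. → (30, 14)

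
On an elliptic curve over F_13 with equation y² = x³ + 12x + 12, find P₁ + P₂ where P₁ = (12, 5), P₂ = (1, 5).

(12, 5) + (1, 5). λ = (5 - 5)/(1 - 12) ≡ 0/2 mod 13. 2⁻¹ ≡ 7 (mod 13) since 2·7 = 14 ≡ 1, so λ ≡ 0.
  x = λ² - 12 - 1 = 0 - 13 ≡ 0; y = λ·(12 - 0) - 5 ≡ 8. → (0, 8)

(0, 8)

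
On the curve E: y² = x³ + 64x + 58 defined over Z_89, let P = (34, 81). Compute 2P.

tangent at (34, 81): λ = (3·34² + 64)/(2·81) ≡ 61/73. 73⁻¹ ≡ 50 (mod 89) since 73·50 = 3650 ≡ 1, so λ ≡ 61·50 ≡ 24.
  x = λ² - 34 - 34 = 576 - 68 ≡ 63; y = λ·(34 - 63) - 81 ≡ 24. → (63, 24)

(63, 24)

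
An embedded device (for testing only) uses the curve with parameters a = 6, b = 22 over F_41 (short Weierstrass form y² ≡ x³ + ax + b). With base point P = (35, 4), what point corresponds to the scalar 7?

Repeated addition: build up to 7P.
2P: tangent at (35, 4): λ = (3·35² + 6)/(2·4) ≡ 32/8. 8⁻¹ ≡ 36 (mod 41) since 8·36 = 288 ≡ 1, so λ ≡ 32·36 ≡ 4.
  x = λ² - 35 - 35 = 16 - 70 ≡ 28; y = λ·(35 - 28) - 4 ≡ 24. → (28, 24)
3P: (28, 24) + (35, 4). λ = (4 - 24)/(35 - 28) ≡ 21/7 mod 41. 7⁻¹ ≡ 6 (mod 41) since 7·6 = 42 ≡ 1, so λ ≡ 3.
  x = λ² - 28 - 35 = 9 - 63 ≡ 28; y = λ·(28 - 28) - 24 ≡ 17. → (28, 17)
4P: (28, 17) + (35, 4). λ = (4 - 17)/(35 - 28) ≡ 28/7 mod 41. 7⁻¹ ≡ 6 (mod 41), so λ ≡ 4.
  x = λ² - 28 - 35 = 16 - 63 ≡ 35; y = λ·(28 - 35) - 17 ≡ 37. → (35, 37)
5P: (35, 37) + (35, 4): same x and y₁ ≡ -y₂, so the sum is 𝒪.
6P: 𝒪 + (35, 4) = (35, 4) (identity).
7P: tangent at (35, 4): λ = (3·35² + 6)/(2·4) ≡ 32/8. 8⁻¹ ≡ 36 (mod 41) since 8·36 = 288 ≡ 1, so λ ≡ 32·36 ≡ 4.
  x = λ² - 35 - 35 = 16 - 70 ≡ 28; y = λ·(35 - 28) - 4 ≡ 24. → (28, 24)

(28, 24)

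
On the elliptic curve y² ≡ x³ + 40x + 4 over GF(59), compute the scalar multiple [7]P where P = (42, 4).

Double-and-add on 7 = (111)₂. Start with P = (42, 4) for the leading 1-bit.
double: tangent at (42, 4): λ = (3·42² + 40)/(2·4) ≡ 22/8. 8⁻¹ ≡ 37 (mod 59), so λ ≡ 22·37 ≡ 47.
  x = λ² - 42 - 42 = 2209 - 84 ≡ 1; y = λ·(42 - 1) - 4 ≡ 35. → (1, 35)
add P: (1, 35) + (42, 4). λ = (4 - 35)/(42 - 1) ≡ 28/41 mod 59. 41⁻¹ ≡ 36 (mod 59) since 41·36 = 1476 ≡ 1, so λ ≡ 5.
  x = λ² - 1 - 42 = 25 - 43 ≡ 41; y = λ·(1 - 41) - 35 ≡ 1. → (41, 1)
double: tangent at (41, 1): λ = (3·41² + 40)/(2·1) ≡ 9/2. 2⁻¹ ≡ 30 (mod 59), so λ ≡ 9·30 ≡ 34.
  x = λ² - 41 - 41 = 1156 - 82 ≡ 12; y = λ·(41 - 12) - 1 ≡ 41. → (12, 41)
add P: (12, 41) + (42, 4). λ = (4 - 41)/(42 - 12) ≡ 22/30 mod 59. 30⁻¹ ≡ 2 (mod 59), so λ ≡ 44.
  x = λ² - 12 - 42 = 1936 - 54 ≡ 53; y = λ·(12 - 53) - 41 ≡ 43. → (53, 43)

(53, 43)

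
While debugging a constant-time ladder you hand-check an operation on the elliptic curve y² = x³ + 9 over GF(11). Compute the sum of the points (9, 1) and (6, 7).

(9, 1) + (6, 7). λ = (7 - 1)/(6 - 9) ≡ 6/8 mod 11. 8⁻¹ ≡ 7 (mod 11) since 8·7 = 56 ≡ 1, so λ ≡ 9.
  x = λ² - 9 - 6 = 81 - 15 ≡ 0; y = λ·(9 - 0) - 1 ≡ 3. → (0, 3)

(0, 3)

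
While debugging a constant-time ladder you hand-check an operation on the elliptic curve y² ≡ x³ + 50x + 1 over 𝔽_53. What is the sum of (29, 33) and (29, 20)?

The two points share x = 29 and their y-coordinates satisfy 33 + 20 ≡ 0 (mod 53), so they are inverses. Their sum is the point at infinity.

O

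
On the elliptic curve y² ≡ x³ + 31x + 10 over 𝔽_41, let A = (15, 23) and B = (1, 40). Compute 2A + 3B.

(25, 25)

First 2A:
Repeated addition: build up to 2A.
2A: tangent at (15, 23): λ = (3·15² + 31)/(2·23) ≡ 9/5. 5⁻¹ ≡ 33 (mod 41) since 5·33 = 165 ≡ 1, so λ ≡ 9·33 ≡ 10.
  x = λ² - 15 - 15 = 100 - 30 ≡ 29; y = λ·(15 - 29) - 23 ≡ 1. → (29, 1)
2A = (29, 1).
Next 3B:
Repeated addition: build up to 3B.
2B: tangent at (1, 40): λ = (3·1² + 31)/(2·40) ≡ 34/39. 39⁻¹ ≡ 20 (mod 41), so λ ≡ 34·20 ≡ 24.
  x = λ² - 1 - 1 = 576 - 2 ≡ 0; y = λ·(1 - 0) - 40 ≡ 25. → (0, 25)
3B: (0, 25) + (1, 40). λ = (40 - 25)/(1 - 0) ≡ 15/1 mod 41. 1⁻¹ ≡ 1 (mod 41), so λ ≡ 15.
  x = λ² - 0 - 1 = 225 - 1 ≡ 19; y = λ·(0 - 19) - 25 ≡ 18. → (19, 18)
3B = (19, 18).
Finally 2A + 3B:
(29, 1) + (19, 18). λ = (18 - 1)/(19 - 29) ≡ 17/31 mod 41. 31⁻¹ ≡ 4 (mod 41), so λ ≡ 27.
  x = λ² - 29 - 19 = 729 - 48 ≡ 25; y = λ·(29 - 25) - 1 ≡ 25. → (25, 25)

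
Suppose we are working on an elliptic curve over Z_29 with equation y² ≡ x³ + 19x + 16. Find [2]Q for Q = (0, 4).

tangent at (0, 4): λ = (3·0² + 19)/(2·4) ≡ 19/8. 8⁻¹ ≡ 11 (mod 29) since 8·11 = 88 ≡ 1, so λ ≡ 19·11 ≡ 6.
  x = λ² - 0 - 0 = 36 - 0 ≡ 7; y = λ·(0 - 7) - 4 ≡ 12. → (7, 12)

(7, 12)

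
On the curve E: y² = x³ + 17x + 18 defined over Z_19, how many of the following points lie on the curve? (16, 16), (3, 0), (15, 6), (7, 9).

(16, 16): 16² ≡ 9, rhs ≡ 16 → off.
(3, 0): 0² ≡ 0, rhs ≡ 1 → off.
(15, 6): 6² ≡ 17, rhs ≡ 0 → off.
(7, 9): 9² ≡ 5, rhs ≡ 5 → on.

1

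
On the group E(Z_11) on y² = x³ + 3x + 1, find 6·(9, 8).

Write G = (9, 8).
Repeated addition: build up to 6G.
2G: tangent at (9, 8): λ = (3·9² + 3)/(2·8) ≡ 4/5. 5⁻¹ ≡ 9 (mod 11) since 5·9 = 45 ≡ 1, so λ ≡ 4·9 ≡ 3.
  x = λ² - 9 - 9 = 9 - 18 ≡ 2; y = λ·(9 - 2) - 8 ≡ 2. → (2, 2)
3G: (2, 2) + (9, 8). λ = (8 - 2)/(9 - 2) ≡ 6/7 mod 11. 7⁻¹ ≡ 8 (mod 11) since 7·8 = 56 ≡ 1, so λ ≡ 4.
  x = λ² - 2 - 9 = 16 - 11 ≡ 5; y = λ·(2 - 5) - 2 ≡ 8. → (5, 8)
4G: (5, 8) + (9, 8). λ = (8 - 8)/(9 - 5) ≡ 0/4 mod 11. 4⁻¹ ≡ 3 (mod 11) since 4·3 = 12 ≡ 1, so λ ≡ 0.
  x = λ² - 5 - 9 = 0 - 14 ≡ 8; y = λ·(5 - 8) - 8 ≡ 3. → (8, 3)
5G: (8, 3) + (9, 8). λ = (8 - 3)/(9 - 8) ≡ 5/1 mod 11. 1⁻¹ ≡ 1 (mod 11), so λ ≡ 5.
  x = λ² - 8 - 9 = 25 - 17 ≡ 8; y = λ·(8 - 8) - 3 ≡ 8. → (8, 8)
6G: (8, 8) + (9, 8). λ = (8 - 8)/(9 - 8) ≡ 0/1 mod 11. 1⁻¹ ≡ 1 (mod 11), so λ ≡ 0.
  x = λ² - 8 - 9 = 0 - 17 ≡ 5; y = λ·(8 - 5) - 8 ≡ 3. → (5, 3)

(5, 3)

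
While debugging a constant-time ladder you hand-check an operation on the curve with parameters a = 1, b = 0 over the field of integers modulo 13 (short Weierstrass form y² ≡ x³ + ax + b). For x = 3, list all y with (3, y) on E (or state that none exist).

x³ + 1x + 0 = 30 ≡ 4 (mod 13).
Square roots of 4 mod 13: 2 and 11 (since 2² = 4 ≡ 4).

2, 11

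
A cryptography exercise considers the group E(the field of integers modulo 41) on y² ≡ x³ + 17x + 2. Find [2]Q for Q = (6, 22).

(34, 14)

tangent at (6, 22): λ = (3·6² + 17)/(2·22) ≡ 2/3. 3⁻¹ ≡ 14 (mod 41), so λ ≡ 2·14 ≡ 28.
  x = λ² - 6 - 6 = 784 - 12 ≡ 34; y = λ·(6 - 34) - 22 ≡ 14. → (34, 14)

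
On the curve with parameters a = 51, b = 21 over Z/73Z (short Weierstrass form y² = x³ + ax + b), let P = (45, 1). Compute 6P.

Repeated addition: build up to 6P.
2P: tangent at (45, 1): λ = (3·45² + 51)/(2·1) ≡ 67/2. 2⁻¹ ≡ 37 (mod 73), so λ ≡ 67·37 ≡ 70.
  x = λ² - 45 - 45 = 4900 - 90 ≡ 65; y = λ·(45 - 65) - 1 ≡ 59. → (65, 59)
3P: (65, 59) + (45, 1). λ = (1 - 59)/(45 - 65) ≡ 15/53 mod 73. 53⁻¹ ≡ 62 (mod 73), so λ ≡ 54.
  x = λ² - 65 - 45 = 2916 - 110 ≡ 32; y = λ·(65 - 32) - 59 ≡ 44. → (32, 44)
4P: (32, 44) + (45, 1). λ = (1 - 44)/(45 - 32) ≡ 30/13 mod 73. 13⁻¹ ≡ 45 (mod 73), so λ ≡ 36.
  x = λ² - 32 - 45 = 1296 - 77 ≡ 51; y = λ·(32 - 51) - 44 ≡ 2. → (51, 2)
5P: (51, 2) + (45, 1). λ = (1 - 2)/(45 - 51) ≡ 72/67 mod 73. 67⁻¹ ≡ 12 (mod 73) since 67·12 = 804 ≡ 1, so λ ≡ 61.
  x = λ² - 51 - 45 = 3721 - 96 ≡ 48; y = λ·(51 - 48) - 2 ≡ 35. → (48, 35)
6P: (48, 35) + (45, 1). λ = (1 - 35)/(45 - 48) ≡ 39/70 mod 73. 70⁻¹ ≡ 24 (mod 73), so λ ≡ 60.
  x = λ² - 48 - 45 = 3600 - 93 ≡ 3; y = λ·(48 - 3) - 35 ≡ 37. → (3, 37)

(3, 37)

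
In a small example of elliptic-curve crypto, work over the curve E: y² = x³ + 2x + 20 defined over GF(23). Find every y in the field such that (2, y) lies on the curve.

x³ + 2x + 20 = 32 ≡ 9 (mod 23).
Square roots of 9 mod 23: 3 and 20 (since 3² = 9 ≡ 9).

3, 20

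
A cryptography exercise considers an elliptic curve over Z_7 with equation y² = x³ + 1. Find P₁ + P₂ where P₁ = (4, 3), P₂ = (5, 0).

(4, 3) + (5, 0). λ = (0 - 3)/(5 - 4) ≡ 4/1 mod 7. 1⁻¹ ≡ 1 (mod 7), so λ ≡ 4.
  x = λ² - 4 - 5 = 16 - 9 ≡ 0; y = λ·(4 - 0) - 3 ≡ 6. → (0, 6)

(0, 6)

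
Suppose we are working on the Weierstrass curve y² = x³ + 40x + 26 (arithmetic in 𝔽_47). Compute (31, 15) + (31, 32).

O

The two points share x = 31 and their y-coordinates satisfy 15 + 32 ≡ 0 (mod 47), so they are inverses. Their sum is O.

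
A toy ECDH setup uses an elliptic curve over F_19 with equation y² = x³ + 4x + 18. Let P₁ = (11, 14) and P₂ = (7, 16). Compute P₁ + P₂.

(6, 12)

(11, 14) + (7, 16). λ = (16 - 14)/(7 - 11) ≡ 2/15 mod 19. 15⁻¹ ≡ 14 (mod 19), so λ ≡ 9.
  x = λ² - 11 - 7 = 81 - 18 ≡ 6; y = λ·(11 - 6) - 14 ≡ 12. → (6, 12)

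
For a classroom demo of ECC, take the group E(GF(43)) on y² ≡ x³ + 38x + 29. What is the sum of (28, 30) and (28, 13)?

The two points share x = 28 and their y-coordinates satisfy 30 + 13 ≡ 0 (mod 43), so they are inverses. Their sum is O.

O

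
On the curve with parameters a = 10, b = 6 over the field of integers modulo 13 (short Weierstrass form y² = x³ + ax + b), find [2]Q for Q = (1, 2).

tangent at (1, 2): λ = (3·1² + 10)/(2·2) ≡ 0/4. 4⁻¹ ≡ 10 (mod 13) since 4·10 = 40 ≡ 1, so λ ≡ 0·10 ≡ 0.
  x = λ² - 1 - 1 = 0 - 2 ≡ 11; y = λ·(1 - 11) - 2 ≡ 11. → (11, 11)

(11, 11)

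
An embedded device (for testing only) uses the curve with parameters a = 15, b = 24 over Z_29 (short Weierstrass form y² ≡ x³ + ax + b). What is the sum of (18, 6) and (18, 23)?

The two points share x = 18 and their y-coordinates satisfy 6 + 23 ≡ 0 (mod 29), so they are inverses. Their sum is the point at infinity.

O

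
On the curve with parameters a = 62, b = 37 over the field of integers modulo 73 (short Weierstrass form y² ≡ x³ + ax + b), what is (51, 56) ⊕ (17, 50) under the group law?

(51, 56) + (17, 50). λ = (50 - 56)/(17 - 51) ≡ 67/39 mod 73. 39⁻¹ ≡ 15 (mod 73), so λ ≡ 56.
  x = λ² - 51 - 17 = 3136 - 68 ≡ 2; y = λ·(51 - 2) - 56 ≡ 60. → (2, 60)

(2, 60)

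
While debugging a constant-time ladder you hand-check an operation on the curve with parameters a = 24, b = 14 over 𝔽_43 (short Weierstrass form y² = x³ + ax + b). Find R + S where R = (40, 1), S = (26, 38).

(0, 10)

(40, 1) + (26, 38). λ = (38 - 1)/(26 - 40) ≡ 37/29 mod 43. 29⁻¹ ≡ 3 (mod 43), so λ ≡ 25.
  x = λ² - 40 - 26 = 625 - 66 ≡ 0; y = λ·(40 - 0) - 1 ≡ 10. → (0, 10)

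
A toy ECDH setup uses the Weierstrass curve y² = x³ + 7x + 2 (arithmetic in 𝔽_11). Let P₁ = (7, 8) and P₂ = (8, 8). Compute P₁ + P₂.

(7, 3)

(7, 8) + (8, 8). λ = (8 - 8)/(8 - 7) ≡ 0/1 mod 11. 1⁻¹ ≡ 1 (mod 11), so λ ≡ 0.
  x = λ² - 7 - 8 = 0 - 15 ≡ 7; y = λ·(7 - 7) - 8 ≡ 3. → (7, 3)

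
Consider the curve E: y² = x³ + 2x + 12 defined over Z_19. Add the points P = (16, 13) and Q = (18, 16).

(16, 13) + (18, 16). λ = (16 - 13)/(18 - 16) ≡ 3/2 mod 19. 2⁻¹ ≡ 10 (mod 19) since 2·10 = 20 ≡ 1, so λ ≡ 11.
  x = λ² - 16 - 18 = 121 - 34 ≡ 11; y = λ·(16 - 11) - 13 ≡ 4. → (11, 4)

(11, 4)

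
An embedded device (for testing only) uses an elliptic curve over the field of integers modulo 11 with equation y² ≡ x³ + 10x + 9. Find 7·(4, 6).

(4, 5)

Write P = (4, 6).
Double-and-add on 7 = (111)₂. Start with P = (4, 6) for the leading 1-bit.
double: tangent at (4, 6): λ = (3·4² + 10)/(2·6) ≡ 3/1. 1⁻¹ ≡ 1 (mod 11) since 1·1 = 1 ≡ 1, so λ ≡ 3·1 ≡ 3.
  x = λ² - 4 - 4 = 9 - 8 ≡ 1; y = λ·(4 - 1) - 6 ≡ 3. → (1, 3)
add P: (1, 3) + (4, 6). λ = (6 - 3)/(4 - 1) ≡ 3/3 mod 11. 3⁻¹ ≡ 4 (mod 11), so λ ≡ 1.
  x = λ² - 1 - 4 = 1 - 5 ≡ 7; y = λ·(1 - 7) - 3 ≡ 2. → (7, 2)
double: tangent at (7, 2): λ = (3·7² + 10)/(2·2) ≡ 3/4. 4⁻¹ ≡ 3 (mod 11), so λ ≡ 3·3 ≡ 9.
  x = λ² - 7 - 7 = 81 - 14 ≡ 1; y = λ·(7 - 1) - 2 ≡ 8. → (1, 8)
add P: (1, 8) + (4, 6). λ = (6 - 8)/(4 - 1) ≡ 9/3 mod 11. 3⁻¹ ≡ 4 (mod 11) since 3·4 = 12 ≡ 1, so λ ≡ 3.
  x = λ² - 1 - 4 = 9 - 5 ≡ 4; y = λ·(1 - 4) - 8 ≡ 5. → (4, 5)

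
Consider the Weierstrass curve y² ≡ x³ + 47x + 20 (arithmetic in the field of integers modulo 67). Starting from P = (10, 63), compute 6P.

Repeated addition: build up to 6P.
2P: tangent at (10, 63): λ = (3·10² + 47)/(2·63) ≡ 12/59. 59⁻¹ ≡ 25 (mod 67) since 59·25 = 1475 ≡ 1, so λ ≡ 12·25 ≡ 32.
  x = λ² - 10 - 10 = 1024 - 20 ≡ 66; y = λ·(10 - 66) - 63 ≡ 21. → (66, 21)
3P: (66, 21) + (10, 63). λ = (63 - 21)/(10 - 66) ≡ 42/11 mod 67. 11⁻¹ ≡ 61 (mod 67) since 11·61 = 671 ≡ 1, so λ ≡ 16.
  x = λ² - 66 - 10 = 256 - 76 ≡ 46; y = λ·(66 - 46) - 21 ≡ 31. → (46, 31)
4P: (46, 31) + (10, 63). λ = (63 - 31)/(10 - 46) ≡ 32/31 mod 67. 31⁻¹ ≡ 13 (mod 67) since 31·13 = 403 ≡ 1, so λ ≡ 14.
  x = λ² - 46 - 10 = 196 - 56 ≡ 6; y = λ·(46 - 6) - 31 ≡ 60. → (6, 60)
5P: (6, 60) + (10, 63). λ = (63 - 60)/(10 - 6) ≡ 3/4 mod 67. 4⁻¹ ≡ 17 (mod 67), so λ ≡ 51.
  x = λ² - 6 - 10 = 2601 - 16 ≡ 39; y = λ·(6 - 39) - 60 ≡ 66. → (39, 66)
6P: (39, 66) + (10, 63). λ = (63 - 66)/(10 - 39) ≡ 64/38 mod 67. 38⁻¹ ≡ 30 (mod 67) since 38·30 = 1140 ≡ 1, so λ ≡ 44.
  x = λ² - 39 - 10 = 1936 - 49 ≡ 11; y = λ·(39 - 11) - 66 ≡ 27. → (11, 27)

(11, 27)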